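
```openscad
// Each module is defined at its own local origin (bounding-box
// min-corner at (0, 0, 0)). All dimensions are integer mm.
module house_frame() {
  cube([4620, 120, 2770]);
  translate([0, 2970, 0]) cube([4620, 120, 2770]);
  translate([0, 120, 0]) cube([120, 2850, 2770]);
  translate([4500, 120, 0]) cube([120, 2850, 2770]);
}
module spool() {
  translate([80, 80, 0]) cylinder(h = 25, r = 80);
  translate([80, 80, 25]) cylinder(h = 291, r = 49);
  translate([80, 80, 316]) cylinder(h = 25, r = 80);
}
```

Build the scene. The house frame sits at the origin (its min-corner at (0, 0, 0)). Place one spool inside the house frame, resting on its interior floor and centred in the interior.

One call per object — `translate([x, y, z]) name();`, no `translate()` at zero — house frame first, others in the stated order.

house_frame();
translate([2230, 1465, 0]) spool();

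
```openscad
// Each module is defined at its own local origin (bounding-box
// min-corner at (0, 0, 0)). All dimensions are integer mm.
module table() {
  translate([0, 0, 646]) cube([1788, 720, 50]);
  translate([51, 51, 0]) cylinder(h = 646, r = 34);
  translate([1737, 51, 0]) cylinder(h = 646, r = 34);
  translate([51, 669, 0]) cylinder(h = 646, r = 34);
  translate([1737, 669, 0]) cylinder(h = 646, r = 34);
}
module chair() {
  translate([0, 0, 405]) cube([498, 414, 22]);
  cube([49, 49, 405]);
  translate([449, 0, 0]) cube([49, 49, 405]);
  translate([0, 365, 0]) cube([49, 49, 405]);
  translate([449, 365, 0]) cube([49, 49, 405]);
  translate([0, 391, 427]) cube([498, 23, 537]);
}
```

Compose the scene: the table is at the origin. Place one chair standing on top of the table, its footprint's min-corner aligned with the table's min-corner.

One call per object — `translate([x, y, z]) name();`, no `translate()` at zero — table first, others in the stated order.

table();
translate([0, 0, 696]) chair();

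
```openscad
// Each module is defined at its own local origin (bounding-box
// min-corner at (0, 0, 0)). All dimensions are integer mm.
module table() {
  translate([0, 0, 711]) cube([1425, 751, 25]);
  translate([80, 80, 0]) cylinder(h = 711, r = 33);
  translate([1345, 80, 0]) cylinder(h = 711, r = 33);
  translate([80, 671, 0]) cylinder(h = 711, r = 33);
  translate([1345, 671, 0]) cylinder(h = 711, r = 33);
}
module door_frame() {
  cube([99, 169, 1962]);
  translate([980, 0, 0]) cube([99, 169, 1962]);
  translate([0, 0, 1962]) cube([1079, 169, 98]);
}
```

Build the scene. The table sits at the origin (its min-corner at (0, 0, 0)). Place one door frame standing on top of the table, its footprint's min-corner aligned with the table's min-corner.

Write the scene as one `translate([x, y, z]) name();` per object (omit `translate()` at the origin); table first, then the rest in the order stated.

table();
translate([0, 0, 736]) door_frame();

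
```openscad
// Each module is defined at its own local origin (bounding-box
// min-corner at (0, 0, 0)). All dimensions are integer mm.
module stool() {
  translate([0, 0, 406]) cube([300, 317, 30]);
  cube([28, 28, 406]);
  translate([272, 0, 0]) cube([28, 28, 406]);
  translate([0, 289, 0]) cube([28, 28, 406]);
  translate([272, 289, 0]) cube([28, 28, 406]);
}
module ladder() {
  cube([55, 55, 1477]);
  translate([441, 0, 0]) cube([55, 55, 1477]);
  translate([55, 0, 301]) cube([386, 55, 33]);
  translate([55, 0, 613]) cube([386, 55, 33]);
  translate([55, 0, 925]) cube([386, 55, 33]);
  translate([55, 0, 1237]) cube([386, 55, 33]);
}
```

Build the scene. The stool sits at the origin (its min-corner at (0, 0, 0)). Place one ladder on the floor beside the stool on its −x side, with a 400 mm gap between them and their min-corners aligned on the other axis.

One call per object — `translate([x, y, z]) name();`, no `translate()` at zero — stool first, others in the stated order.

stool();
translate([-896, 0, 0]) ladder();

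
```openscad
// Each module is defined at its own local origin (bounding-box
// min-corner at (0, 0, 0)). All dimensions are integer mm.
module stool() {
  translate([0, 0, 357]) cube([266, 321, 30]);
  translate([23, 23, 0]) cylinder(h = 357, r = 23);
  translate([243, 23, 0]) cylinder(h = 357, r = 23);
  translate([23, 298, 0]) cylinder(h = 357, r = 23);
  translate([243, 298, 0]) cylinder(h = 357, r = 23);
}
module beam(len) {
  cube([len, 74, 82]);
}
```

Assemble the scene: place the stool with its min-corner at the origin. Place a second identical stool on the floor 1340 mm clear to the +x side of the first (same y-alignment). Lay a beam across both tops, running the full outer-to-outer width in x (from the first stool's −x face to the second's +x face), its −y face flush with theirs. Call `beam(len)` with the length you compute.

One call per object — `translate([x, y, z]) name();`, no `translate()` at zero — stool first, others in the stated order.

stool();
translate([1606, 0, 0]) stool();
translate([0, 0, 387]) beam(1872);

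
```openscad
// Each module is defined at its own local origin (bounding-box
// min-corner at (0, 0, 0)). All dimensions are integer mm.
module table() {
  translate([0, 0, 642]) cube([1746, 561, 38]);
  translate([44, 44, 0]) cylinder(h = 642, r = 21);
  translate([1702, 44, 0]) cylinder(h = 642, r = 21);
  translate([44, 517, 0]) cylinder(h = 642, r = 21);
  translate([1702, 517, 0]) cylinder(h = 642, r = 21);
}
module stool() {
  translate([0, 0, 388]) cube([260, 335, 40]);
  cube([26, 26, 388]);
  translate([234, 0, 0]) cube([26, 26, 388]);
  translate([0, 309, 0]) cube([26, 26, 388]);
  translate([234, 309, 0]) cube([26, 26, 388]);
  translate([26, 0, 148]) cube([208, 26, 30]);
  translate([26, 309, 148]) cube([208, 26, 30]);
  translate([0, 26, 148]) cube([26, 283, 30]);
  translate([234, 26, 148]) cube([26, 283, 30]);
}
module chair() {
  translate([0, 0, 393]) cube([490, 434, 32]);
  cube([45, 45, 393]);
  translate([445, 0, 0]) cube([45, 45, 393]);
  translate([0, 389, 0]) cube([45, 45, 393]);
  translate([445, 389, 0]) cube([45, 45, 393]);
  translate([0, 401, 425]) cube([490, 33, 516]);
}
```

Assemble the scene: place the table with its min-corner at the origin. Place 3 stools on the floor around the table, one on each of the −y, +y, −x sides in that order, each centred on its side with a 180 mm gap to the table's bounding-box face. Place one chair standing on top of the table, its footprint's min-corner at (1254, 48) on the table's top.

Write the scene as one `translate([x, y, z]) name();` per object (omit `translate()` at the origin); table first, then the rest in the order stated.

table();
translate([743, -515, 0]) stool();
translate([743, 741, 0]) stool();
translate([-440, 113, 0]) stool();
translate([1254, 48, 680]) chair();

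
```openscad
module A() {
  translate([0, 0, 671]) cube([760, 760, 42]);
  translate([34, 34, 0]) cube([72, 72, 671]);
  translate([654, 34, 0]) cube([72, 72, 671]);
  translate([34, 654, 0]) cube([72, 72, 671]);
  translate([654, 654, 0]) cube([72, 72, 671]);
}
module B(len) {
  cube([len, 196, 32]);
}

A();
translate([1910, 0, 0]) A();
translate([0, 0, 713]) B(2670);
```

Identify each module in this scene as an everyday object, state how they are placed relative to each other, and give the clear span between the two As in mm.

Second table starts at x = 1910; first ends at x = 760; clear span = 1910 − 760 = 1150 mm.

A is a table. B is a beam. A beam spans the tops of two tables. The clear span between the two tables is 1150 mm.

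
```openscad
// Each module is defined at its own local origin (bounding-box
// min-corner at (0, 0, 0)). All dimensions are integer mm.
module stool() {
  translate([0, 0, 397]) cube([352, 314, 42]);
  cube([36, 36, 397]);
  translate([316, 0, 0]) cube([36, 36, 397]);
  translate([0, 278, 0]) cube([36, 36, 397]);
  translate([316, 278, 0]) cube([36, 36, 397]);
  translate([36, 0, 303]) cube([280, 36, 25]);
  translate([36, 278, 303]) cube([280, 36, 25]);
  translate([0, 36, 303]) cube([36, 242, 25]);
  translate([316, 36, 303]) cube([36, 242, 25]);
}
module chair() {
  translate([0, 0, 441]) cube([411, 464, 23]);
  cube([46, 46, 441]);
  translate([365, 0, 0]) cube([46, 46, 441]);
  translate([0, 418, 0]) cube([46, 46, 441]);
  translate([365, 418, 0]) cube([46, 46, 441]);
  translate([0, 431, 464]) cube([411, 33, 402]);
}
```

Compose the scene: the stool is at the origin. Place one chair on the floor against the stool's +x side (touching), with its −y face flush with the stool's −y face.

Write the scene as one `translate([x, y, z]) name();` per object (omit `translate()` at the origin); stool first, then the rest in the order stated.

stool();
translate([352, 0, 0]) chair();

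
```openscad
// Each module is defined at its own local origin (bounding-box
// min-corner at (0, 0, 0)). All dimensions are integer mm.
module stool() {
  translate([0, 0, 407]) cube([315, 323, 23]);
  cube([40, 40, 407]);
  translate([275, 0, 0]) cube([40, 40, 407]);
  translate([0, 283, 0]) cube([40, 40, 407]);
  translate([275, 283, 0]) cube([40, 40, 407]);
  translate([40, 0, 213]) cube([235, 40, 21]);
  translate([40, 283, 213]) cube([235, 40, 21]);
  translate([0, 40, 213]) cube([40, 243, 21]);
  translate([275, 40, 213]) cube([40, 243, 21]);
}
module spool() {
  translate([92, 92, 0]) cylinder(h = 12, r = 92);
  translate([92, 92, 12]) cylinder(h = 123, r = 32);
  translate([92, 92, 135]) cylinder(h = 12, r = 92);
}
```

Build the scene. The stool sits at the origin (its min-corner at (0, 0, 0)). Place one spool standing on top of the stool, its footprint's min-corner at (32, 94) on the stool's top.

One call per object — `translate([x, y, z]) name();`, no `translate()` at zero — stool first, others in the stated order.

stool();
translate([32, 94, 430]) spool();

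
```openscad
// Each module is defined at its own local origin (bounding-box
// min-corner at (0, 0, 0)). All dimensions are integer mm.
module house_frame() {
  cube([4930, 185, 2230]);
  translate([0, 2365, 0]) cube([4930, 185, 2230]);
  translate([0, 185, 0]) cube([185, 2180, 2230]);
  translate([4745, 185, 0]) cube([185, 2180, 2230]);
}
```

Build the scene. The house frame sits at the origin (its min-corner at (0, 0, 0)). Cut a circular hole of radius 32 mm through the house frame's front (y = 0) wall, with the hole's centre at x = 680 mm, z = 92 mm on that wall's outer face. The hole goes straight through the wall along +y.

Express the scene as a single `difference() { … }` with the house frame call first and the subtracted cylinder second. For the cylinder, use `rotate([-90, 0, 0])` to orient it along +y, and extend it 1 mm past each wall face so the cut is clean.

difference() {
  house_frame();
  translate([680, -1, 92]) rotate([-90, 0, 0]) cylinder(h = 187, r = 32);
}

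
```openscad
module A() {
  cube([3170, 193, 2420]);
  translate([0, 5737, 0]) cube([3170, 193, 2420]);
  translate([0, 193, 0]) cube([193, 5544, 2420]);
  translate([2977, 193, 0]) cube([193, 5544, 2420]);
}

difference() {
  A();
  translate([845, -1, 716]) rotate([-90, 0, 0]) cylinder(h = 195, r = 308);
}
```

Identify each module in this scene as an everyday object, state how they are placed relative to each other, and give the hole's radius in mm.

A is a house frame. The house frame has a circular hole through its front wall. The hole's radius is 308 mm.

The subtracted cylinder has r = 308 mm.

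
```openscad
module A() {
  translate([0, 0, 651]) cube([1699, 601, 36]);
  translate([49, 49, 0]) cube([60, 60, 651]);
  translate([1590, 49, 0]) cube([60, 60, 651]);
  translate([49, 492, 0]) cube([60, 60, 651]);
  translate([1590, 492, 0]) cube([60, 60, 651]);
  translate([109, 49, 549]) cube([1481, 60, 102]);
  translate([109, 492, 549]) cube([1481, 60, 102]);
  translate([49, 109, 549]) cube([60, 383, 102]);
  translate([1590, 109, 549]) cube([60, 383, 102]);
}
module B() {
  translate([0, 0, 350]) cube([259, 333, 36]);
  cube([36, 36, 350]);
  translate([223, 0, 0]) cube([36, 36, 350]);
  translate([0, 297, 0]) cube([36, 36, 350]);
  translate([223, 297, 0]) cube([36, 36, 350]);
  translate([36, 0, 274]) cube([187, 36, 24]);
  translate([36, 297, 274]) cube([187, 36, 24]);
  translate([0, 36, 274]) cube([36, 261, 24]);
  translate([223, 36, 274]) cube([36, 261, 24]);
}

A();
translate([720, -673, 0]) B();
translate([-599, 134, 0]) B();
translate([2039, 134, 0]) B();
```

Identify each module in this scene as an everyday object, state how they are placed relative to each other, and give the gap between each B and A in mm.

Each stool's nearest face is 340 mm from the table's bounding box.

A is a table. B is a stool. Three stools sit around the table at the −y, −x, +x sides. The gap between each stool and the table is 340 mm.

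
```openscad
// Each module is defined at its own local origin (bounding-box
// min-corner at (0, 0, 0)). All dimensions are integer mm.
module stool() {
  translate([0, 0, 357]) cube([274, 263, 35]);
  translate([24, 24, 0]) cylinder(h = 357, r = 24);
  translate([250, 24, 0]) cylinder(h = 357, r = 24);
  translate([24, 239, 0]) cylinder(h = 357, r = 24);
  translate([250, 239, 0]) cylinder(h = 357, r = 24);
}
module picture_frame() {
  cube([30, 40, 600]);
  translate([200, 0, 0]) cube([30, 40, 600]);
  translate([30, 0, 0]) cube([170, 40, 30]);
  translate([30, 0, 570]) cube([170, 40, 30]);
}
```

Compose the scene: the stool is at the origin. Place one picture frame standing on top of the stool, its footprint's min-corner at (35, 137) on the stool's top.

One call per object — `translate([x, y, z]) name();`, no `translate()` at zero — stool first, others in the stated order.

stool();
translate([35, 137, 392]) picture_frame();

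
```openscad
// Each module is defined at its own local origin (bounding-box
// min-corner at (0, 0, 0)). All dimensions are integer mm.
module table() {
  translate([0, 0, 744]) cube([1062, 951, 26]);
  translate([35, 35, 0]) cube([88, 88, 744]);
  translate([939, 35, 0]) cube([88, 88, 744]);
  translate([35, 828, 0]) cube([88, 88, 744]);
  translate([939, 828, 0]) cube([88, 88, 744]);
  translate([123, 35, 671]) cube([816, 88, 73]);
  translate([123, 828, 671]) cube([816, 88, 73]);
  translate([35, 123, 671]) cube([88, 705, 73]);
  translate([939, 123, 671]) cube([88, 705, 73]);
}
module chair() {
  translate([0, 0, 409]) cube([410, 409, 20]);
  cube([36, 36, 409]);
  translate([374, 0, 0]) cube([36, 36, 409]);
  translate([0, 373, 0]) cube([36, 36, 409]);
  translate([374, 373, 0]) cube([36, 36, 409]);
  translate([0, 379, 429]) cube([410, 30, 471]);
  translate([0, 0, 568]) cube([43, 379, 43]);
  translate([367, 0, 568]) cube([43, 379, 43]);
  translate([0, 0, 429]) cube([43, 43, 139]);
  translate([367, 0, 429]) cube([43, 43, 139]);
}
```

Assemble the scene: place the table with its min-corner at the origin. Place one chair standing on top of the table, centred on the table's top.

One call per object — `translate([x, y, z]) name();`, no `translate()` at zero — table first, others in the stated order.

table();
translate([326, 271, 770]) chair();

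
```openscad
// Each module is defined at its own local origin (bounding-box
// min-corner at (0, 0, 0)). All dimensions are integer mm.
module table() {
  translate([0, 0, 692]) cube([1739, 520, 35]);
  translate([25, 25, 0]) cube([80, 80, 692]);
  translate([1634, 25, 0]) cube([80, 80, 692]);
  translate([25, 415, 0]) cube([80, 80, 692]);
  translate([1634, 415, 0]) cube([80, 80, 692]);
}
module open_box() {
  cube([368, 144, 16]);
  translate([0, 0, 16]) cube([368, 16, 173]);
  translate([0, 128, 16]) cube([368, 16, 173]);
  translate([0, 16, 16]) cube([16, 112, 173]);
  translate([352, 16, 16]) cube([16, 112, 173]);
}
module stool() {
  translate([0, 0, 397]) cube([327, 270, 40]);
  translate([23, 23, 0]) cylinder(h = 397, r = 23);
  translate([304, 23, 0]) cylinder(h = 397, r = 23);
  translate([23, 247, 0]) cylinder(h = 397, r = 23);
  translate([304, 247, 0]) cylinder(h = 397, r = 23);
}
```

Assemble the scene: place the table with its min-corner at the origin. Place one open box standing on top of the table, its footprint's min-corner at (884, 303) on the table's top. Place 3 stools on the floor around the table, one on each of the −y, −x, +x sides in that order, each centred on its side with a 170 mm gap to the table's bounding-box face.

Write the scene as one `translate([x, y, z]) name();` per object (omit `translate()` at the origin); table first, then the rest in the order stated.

table();
translate([884, 303, 727]) open_box();
translate([706, -440, 0]) stool();
translate([-497, 125, 0]) stool();
translate([1909, 125, 0]) stool();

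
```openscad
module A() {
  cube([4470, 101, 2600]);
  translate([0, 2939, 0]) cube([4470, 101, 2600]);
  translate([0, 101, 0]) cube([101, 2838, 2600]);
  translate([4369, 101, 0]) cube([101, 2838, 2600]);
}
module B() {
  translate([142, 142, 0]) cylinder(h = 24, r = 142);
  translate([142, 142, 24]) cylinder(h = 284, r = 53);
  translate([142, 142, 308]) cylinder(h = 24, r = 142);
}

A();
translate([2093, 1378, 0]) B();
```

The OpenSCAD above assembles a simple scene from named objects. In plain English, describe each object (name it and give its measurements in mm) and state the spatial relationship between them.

A is the wall frame of a small rectangular building: four walls, each 2600 mm tall and 101 mm thick, enclosing a footprint 4470 mm (x) by 3040 mm (y) outside-to-outside, with no floor or roof. The front and back walls (the −y and +y sides) span the full width; the two side walls fit between them.

B is a spool: two coaxial disc flanges of radius 142 mm and thickness 24 mm, joined by a core cylinder of radius 53 mm and height 284 mm. The lower flange rests on z = 0 and the three cylinders share a vertical axis.

The spool sits inside the house frame, centred.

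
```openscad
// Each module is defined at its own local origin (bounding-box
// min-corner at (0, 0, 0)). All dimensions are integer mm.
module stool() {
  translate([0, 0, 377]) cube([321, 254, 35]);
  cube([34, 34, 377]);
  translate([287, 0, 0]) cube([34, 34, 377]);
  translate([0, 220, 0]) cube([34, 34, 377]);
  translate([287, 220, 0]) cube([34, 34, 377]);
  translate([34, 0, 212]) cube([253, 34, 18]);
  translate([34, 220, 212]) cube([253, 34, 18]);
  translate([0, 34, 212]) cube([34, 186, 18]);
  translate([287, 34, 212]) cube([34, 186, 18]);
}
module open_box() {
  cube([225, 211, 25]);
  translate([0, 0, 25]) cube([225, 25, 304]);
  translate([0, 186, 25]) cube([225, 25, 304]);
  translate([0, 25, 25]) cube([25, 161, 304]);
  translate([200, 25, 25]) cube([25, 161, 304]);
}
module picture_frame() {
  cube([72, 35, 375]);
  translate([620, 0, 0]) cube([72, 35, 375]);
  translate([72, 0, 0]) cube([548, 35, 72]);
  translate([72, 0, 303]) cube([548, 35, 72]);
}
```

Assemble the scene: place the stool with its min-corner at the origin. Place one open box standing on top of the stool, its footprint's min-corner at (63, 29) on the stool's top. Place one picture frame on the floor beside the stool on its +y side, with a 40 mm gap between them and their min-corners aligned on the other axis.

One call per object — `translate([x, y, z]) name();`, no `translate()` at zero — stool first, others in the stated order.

stool();
translate([63, 29, 412]) open_box();
translate([0, 294, 0]) picture_frame();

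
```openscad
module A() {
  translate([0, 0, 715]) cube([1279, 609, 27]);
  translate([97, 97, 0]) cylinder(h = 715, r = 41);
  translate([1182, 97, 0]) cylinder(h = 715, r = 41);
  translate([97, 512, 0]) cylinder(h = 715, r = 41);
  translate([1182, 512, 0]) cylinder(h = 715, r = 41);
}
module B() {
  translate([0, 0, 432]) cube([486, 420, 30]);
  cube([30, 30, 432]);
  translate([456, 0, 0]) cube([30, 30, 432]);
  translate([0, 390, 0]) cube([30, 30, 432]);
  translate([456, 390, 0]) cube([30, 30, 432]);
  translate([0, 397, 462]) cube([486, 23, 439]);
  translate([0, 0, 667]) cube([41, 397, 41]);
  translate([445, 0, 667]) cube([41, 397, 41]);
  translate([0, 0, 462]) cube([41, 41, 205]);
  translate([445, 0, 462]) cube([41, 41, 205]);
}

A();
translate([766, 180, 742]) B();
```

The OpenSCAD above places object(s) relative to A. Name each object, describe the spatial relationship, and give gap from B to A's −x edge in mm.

The chair's min-x is at 766; the table's min-x is 0; gap = 766 mm.

A is a table. B is a chair. The chair is on top of the table. The gap from the chair to the table's −x edge is 766 mm.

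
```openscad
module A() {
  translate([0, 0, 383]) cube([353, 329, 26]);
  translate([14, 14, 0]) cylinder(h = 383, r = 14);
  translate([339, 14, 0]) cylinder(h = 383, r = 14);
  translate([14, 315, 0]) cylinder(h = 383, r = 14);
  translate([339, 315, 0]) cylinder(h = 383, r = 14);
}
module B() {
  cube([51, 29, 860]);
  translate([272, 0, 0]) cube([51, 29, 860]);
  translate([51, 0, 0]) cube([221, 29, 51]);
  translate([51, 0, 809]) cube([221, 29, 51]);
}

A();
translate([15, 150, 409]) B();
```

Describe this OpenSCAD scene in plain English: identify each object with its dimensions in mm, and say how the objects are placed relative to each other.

A is a four-legged stool. The seat is 353×329 mm, 26 mm thick, top at z = 409 mm. It stands on four round legs, each 28 mm in diameter, from z = 0 to the seat underside, each leg's axis is inset half a diameter from the nearest pair of seat edges (so the leg's bounding box is flush with the corner).

B is a picture frame with a 221×758 mm rectangular opening (x by z) and a uniform 51 mm border on every side. Frame depth is 29 mm along y. It is built from two vertical stiles running the full outside height and two horizontal rails spanning the gap between the stiles.

The picture frame is on top of the stool, centred.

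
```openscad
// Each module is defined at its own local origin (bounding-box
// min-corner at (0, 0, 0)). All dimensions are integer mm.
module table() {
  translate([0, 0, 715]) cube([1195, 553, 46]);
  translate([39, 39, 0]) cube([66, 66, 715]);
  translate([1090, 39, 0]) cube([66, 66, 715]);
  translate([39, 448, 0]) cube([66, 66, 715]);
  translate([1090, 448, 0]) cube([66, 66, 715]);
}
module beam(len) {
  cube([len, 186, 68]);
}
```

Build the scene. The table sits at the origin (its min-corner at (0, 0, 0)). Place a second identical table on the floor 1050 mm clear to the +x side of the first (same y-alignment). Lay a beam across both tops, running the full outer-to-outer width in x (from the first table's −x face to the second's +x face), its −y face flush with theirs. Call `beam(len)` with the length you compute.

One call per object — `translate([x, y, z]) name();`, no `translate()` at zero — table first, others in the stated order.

table();
translate([2245, 0, 0]) table();
translate([0, 0, 761]) beam(3440);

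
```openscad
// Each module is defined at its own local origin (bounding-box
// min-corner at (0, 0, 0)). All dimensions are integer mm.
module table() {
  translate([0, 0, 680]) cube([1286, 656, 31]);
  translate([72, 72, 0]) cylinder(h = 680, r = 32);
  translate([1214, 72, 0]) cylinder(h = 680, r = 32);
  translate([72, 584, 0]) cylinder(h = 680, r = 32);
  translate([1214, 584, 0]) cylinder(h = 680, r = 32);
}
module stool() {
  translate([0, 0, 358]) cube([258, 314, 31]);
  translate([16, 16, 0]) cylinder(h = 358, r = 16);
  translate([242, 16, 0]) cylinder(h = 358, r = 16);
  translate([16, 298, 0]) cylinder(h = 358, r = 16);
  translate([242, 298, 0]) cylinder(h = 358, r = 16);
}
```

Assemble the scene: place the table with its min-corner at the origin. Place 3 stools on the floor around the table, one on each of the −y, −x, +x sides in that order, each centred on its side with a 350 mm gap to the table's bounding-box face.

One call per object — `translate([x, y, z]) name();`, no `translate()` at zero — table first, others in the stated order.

table();
translate([514, -664, 0]) stool();
translate([-608, 171, 0]) stool();
translate([1636, 171, 0]) stool();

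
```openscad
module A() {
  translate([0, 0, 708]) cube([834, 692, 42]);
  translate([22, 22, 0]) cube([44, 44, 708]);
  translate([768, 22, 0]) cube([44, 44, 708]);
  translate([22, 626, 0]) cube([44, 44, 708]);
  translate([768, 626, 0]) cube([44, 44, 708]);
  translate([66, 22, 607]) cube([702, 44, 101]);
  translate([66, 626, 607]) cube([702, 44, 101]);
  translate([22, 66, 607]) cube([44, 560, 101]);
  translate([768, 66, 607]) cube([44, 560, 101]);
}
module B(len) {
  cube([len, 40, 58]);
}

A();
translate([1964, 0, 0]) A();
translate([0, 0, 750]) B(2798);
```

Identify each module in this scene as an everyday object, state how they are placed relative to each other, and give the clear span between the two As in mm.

A is a table. B is a beam. A beam spans the tops of two tables. The clear span between the two tables is 1130 mm.

Second table starts at x = 1964; first ends at x = 834; clear span = 1964 − 834 = 1130 mm.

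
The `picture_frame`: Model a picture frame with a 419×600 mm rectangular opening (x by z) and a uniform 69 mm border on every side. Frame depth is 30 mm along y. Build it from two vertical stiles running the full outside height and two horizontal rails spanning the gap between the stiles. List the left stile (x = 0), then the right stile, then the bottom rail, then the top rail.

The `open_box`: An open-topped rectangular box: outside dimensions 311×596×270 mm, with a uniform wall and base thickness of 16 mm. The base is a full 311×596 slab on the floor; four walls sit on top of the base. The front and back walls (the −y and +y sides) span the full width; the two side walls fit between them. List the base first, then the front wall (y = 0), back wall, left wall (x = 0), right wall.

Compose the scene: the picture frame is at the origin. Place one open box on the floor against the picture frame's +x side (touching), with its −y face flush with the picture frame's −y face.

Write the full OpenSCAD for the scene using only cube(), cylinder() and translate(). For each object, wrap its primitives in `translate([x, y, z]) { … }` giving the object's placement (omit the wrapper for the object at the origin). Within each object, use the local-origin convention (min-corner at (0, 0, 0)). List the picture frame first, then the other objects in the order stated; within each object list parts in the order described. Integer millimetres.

cube([69, 30, 738]);
translate([488, 0, 0]) cube([69, 30, 738]);
translate([69, 0, 0]) cube([419, 30, 69]);
translate([69, 0, 669]) cube([419, 30, 69]);
translate([557, 0, 0]) {
  cube([311, 596, 16]);
  translate([0, 0, 16]) cube([311, 16, 254]);
  translate([0, 580, 16]) cube([311, 16, 254]);
  translate([0, 16, 16]) cube([16, 564, 254]);
  translate([295, 16, 16]) cube([16, 564, 254]);
}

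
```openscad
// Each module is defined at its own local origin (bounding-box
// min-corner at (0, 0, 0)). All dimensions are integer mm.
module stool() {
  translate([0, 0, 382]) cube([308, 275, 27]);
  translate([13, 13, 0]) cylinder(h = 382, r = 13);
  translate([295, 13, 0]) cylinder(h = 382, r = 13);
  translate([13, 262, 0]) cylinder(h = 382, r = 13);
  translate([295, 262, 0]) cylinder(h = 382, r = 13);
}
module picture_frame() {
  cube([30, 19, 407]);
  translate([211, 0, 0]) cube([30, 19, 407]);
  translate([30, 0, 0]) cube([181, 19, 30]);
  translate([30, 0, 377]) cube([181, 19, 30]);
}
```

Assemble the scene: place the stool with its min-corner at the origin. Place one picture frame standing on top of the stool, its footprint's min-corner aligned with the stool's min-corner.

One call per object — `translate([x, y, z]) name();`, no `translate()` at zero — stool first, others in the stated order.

stool();
translate([0, 0, 409]) picture_frame();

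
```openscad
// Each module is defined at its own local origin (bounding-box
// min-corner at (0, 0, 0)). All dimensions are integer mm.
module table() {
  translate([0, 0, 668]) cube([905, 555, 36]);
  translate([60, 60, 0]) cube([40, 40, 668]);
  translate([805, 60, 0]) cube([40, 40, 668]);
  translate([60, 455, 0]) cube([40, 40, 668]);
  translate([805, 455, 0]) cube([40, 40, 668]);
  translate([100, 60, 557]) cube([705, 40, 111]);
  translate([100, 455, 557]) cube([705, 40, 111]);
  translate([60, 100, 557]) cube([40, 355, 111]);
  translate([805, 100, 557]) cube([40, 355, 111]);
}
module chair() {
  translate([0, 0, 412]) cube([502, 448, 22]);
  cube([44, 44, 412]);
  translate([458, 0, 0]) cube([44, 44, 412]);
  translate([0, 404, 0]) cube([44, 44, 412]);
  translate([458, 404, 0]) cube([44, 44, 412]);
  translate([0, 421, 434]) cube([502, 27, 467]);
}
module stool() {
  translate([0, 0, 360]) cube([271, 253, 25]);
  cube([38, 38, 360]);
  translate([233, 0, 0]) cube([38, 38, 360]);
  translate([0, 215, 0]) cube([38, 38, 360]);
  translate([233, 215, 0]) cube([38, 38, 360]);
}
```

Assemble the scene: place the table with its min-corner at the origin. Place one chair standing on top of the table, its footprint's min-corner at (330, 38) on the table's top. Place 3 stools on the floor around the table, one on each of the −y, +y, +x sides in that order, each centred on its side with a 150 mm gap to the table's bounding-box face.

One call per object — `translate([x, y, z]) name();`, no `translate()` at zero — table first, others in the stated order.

table();
translate([330, 38, 704]) chair();
translate([317, -403, 0]) stool();
translate([317, 705, 0]) stool();
translate([1055, 151, 0]) stool();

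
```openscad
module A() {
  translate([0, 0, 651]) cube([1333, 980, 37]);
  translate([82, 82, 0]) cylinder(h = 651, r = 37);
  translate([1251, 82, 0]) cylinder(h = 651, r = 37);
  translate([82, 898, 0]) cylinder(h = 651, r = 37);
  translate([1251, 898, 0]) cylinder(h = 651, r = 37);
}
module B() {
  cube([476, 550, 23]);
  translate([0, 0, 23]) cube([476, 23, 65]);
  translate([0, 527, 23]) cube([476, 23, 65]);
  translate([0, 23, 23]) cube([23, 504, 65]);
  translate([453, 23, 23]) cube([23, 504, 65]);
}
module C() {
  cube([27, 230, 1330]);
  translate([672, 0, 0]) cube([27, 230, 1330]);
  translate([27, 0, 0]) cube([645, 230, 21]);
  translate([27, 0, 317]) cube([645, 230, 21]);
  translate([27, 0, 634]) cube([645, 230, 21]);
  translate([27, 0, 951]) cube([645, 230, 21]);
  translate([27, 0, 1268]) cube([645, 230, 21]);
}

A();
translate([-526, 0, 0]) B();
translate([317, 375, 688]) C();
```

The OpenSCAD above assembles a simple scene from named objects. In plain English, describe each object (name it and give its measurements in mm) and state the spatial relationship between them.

A is a table: top 1333 mm (x) × 980 mm (y), 37 mm thick, upper face at z = 688 mm, on four round legs of 74 mm diameter, each leg's bounding box inset 45 mm from the nearest pair of top edges, running from z = 0 to the bottom of the top.

B is an open storage box with external size 476×550×88 mm and wall thickness 23 mm (the base is also 23 mm thick). The base covers the whole footprint; the four walls stand on the base, with the y-facing walls full-width and the x-facing walls fitting between their inner faces.

C is an open bookshelf. Two side panels, each 27 mm thick, 230 mm deep and 1330 mm tall, stand 699 mm apart (outside-to-outside). Between them sit 5 shelves, each 21 mm thick and 230 mm deep, spanning the full gap between the sides. The bottom shelf rests on the floor (its underside at z = 0) and the clear gap between one shelf's top and the next shelf's underside is 296 mm.

The open box is on the floor beside the table on its −x side. The bookshelf is on top of the table, centred.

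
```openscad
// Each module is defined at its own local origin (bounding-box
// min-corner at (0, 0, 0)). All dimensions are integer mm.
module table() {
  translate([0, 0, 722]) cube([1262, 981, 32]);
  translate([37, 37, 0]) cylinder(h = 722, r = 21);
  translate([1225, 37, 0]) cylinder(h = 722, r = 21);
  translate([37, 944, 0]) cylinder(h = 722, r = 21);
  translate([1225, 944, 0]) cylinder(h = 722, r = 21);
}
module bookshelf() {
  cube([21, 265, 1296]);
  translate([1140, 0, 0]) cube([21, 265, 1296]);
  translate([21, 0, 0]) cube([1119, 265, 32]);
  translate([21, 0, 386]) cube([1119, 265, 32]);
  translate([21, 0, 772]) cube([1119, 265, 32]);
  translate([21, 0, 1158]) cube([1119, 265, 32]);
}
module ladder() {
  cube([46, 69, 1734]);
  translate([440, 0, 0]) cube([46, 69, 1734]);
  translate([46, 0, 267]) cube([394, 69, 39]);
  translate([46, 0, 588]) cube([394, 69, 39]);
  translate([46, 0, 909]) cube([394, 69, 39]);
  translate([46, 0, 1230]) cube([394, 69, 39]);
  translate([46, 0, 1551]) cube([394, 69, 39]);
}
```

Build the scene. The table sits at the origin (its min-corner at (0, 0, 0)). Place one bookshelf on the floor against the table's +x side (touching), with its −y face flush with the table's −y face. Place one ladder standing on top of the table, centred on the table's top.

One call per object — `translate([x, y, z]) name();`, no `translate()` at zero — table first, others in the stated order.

table();
translate([1262, 0, 0]) bookshelf();
translate([388, 456, 754]) ladder();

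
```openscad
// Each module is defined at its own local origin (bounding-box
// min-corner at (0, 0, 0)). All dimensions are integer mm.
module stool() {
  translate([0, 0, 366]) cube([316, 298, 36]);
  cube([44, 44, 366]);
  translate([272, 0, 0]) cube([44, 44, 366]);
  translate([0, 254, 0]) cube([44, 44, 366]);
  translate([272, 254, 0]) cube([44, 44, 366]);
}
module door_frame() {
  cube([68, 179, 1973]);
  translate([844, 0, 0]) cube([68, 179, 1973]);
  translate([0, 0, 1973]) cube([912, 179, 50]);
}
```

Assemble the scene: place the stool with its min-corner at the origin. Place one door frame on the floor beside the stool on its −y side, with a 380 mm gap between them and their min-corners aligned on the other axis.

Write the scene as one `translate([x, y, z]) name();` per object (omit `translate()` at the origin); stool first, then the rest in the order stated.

stool();
translate([0, -559, 0]) door_frame();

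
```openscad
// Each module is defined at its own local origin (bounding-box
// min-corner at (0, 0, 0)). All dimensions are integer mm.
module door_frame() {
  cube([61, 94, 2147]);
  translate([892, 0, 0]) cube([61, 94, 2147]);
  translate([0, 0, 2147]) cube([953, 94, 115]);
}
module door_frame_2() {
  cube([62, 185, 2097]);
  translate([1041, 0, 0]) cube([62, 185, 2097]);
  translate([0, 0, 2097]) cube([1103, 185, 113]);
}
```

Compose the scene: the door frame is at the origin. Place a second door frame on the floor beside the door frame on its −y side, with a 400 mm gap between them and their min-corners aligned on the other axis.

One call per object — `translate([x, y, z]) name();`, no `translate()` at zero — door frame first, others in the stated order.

door_frame();
translate([0, -585, 0]) door_frame_2();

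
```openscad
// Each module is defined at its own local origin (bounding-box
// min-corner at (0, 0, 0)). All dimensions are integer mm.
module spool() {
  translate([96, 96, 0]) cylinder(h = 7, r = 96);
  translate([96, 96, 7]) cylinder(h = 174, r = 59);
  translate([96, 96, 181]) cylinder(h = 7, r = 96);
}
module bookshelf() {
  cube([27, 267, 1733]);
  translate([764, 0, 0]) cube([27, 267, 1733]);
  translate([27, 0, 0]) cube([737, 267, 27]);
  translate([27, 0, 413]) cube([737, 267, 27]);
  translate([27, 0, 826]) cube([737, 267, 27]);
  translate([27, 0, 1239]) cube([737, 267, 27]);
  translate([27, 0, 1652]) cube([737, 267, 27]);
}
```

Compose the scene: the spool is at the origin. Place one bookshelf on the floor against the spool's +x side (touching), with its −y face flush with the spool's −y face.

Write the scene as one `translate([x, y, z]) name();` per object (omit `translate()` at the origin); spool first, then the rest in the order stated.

spool();
translate([192, 0, 0]) bookshelf();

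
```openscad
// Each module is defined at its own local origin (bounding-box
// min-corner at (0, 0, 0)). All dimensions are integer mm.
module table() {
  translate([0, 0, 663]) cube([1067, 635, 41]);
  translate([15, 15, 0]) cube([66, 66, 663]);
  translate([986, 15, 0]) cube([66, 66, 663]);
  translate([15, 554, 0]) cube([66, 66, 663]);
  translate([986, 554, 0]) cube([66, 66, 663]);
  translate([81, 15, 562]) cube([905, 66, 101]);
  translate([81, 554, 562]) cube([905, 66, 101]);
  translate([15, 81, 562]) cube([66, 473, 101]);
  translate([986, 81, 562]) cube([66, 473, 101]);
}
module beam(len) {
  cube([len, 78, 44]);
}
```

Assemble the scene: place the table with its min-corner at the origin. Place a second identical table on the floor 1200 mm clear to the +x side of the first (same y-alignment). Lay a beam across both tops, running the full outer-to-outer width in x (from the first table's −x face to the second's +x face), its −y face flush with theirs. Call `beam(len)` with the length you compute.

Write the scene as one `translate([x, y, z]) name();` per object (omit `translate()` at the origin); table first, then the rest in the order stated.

table();
translate([2267, 0, 0]) table();
translate([0, 0, 704]) beam(3334);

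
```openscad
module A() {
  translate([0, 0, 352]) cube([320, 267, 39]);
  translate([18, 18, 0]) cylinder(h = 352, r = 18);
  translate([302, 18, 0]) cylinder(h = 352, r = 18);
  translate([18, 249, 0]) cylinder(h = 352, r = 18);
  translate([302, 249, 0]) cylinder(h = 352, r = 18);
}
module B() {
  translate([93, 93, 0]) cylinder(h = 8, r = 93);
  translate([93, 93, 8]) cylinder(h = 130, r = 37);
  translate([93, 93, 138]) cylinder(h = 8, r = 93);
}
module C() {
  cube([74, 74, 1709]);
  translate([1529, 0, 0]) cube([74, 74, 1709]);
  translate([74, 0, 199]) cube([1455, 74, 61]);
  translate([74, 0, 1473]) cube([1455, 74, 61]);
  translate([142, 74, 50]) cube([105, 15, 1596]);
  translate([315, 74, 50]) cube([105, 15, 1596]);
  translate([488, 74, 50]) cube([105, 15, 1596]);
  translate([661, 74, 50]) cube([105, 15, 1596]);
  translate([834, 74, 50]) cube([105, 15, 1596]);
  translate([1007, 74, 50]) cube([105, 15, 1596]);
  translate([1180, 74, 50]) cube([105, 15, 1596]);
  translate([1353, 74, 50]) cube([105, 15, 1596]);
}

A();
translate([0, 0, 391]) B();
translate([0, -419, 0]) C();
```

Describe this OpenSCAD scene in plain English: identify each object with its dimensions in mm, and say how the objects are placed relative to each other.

A is a four-legged stool. The seat is a 320×267×39 mm slab whose top surface is at z = 391 mm; four round legs, each 36 mm in diameter, run from the floor (z = 0) to the underside of the seat, each leg's axis is inset half a diameter from the nearest pair of seat edges (so the leg's bounding box is flush with the corner).

B is a spool: two coaxial disc flanges of radius 93 mm and thickness 8 mm, joined by a core cylinder of radius 37 mm and height 130 mm. The lower flange rests on z = 0 and the three cylinders share a vertical axis.

C is a fence section. Two 74×74 mm posts, 1709 mm tall, stand on the floor with a clear span of 1455 mm between their inner faces. Two horizontal rails of 74×61 mm section span the gap between the posts with their undersides at z = 199 mm and z = 1473 mm, flush with the posts' −y face. 8 pickets, each 105 mm wide, 15 mm thick and 1596 mm tall, are fixed to the +y face of the rails with their bottoms at z = 50 mm, evenly spaced across the span with equal gaps (rounded down to the nearest mm) at the −x end and between each pair — any rounding remainder accumulates at the +x end.

The spool is on top of the stool. The fence section is on the floor beside the stool on its −y side.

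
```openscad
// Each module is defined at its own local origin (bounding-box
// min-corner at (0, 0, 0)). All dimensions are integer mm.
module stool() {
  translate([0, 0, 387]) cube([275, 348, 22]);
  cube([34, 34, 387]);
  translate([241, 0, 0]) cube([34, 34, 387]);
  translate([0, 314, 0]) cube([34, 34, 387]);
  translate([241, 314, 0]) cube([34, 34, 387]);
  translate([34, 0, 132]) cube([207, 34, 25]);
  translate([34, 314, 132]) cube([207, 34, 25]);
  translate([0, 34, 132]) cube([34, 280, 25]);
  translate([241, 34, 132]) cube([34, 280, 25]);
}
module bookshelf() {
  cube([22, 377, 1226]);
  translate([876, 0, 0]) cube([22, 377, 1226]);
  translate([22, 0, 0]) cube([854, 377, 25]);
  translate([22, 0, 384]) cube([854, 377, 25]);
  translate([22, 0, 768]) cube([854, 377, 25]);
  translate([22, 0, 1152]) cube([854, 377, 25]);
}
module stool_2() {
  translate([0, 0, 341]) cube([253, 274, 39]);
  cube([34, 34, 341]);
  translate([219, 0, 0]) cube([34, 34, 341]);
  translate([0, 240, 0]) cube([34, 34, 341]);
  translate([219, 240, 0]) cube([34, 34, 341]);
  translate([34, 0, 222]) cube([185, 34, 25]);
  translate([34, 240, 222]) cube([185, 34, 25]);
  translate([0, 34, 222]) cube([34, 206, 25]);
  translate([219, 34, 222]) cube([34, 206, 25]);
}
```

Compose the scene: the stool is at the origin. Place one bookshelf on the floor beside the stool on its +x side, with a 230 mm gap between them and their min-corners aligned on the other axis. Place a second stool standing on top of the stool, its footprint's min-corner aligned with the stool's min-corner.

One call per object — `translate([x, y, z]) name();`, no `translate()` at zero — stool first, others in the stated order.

stool();
translate([505, 0, 0]) bookshelf();
translate([0, 0, 409]) stool_2();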